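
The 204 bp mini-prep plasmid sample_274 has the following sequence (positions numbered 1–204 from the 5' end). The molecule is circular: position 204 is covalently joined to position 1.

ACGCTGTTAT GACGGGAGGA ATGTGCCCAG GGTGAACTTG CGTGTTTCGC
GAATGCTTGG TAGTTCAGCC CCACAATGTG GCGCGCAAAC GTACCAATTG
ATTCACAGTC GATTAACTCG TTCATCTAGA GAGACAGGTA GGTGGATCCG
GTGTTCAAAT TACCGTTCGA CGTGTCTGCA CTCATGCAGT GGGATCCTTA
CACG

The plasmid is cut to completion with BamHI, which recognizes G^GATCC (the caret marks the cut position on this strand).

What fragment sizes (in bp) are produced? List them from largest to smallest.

156, 48 bp

BamHI sites (GGATCC) start at positions 144, 192.
BamHI cuts after the first base of each site, so after positions 144, 192.
Circular molecule, 2 cuts → 2 fragments:
  145–192 → 48 bp
  193–204 then 1–144 → 12 + 144 = 156 bp
Sorted largest to smallest: 156, 48 bp.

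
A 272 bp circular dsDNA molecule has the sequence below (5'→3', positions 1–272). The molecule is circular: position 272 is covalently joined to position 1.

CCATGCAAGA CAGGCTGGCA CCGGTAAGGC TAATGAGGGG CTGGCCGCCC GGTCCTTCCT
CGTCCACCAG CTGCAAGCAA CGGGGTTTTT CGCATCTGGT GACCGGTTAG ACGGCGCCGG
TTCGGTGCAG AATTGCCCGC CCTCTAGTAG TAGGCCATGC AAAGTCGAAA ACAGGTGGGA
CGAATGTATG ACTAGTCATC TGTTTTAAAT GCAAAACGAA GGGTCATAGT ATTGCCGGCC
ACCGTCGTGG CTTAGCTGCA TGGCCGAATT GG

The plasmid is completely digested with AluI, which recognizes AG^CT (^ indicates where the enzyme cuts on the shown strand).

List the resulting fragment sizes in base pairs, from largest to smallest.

AluI sites (AGCT) start at positions 69, 254.
AluI cuts after base 2 of each site, so after positions 70, 255.
Circular molecule, 2 cuts → 2 fragments:
  71–255 → 185 bp
  256–272 then 1–70 → 17 + 70 = 87 bp
Sorted largest to smallest: 185, 87 bp.

185, 87 bp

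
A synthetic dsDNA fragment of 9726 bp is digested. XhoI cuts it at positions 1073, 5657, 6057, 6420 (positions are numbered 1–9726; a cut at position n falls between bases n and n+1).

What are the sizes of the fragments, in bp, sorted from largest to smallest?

Linear molecule, 4 cuts → 5 fragments:
  1073 − 0 = 1073 bp
  5657 − 1073 = 4584 bp
  6057 − 5657 = 400 bp
  6420 − 6057 = 363 bp
  9726 − 6420 = 3306 bp
Sorted largest to smallest: 4584, 3306, 1073, 400, 363 bp.

4584, 3306, 1073, 400, 363 bp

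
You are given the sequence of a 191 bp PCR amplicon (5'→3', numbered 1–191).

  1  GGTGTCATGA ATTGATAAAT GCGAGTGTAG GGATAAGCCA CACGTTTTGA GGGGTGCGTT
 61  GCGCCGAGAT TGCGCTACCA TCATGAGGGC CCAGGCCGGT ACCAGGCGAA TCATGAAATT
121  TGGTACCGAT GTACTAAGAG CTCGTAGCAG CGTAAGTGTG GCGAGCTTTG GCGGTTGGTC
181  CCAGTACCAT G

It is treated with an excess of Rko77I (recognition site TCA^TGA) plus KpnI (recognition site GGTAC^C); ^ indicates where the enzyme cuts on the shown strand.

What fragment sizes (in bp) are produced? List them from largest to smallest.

Rko77I sites (TCATGA) start at positions 5, 81, 111.
Rko77I cuts after base 3 of each site, so after positions 7, 83, 113.
KpnI sites (GGTACC) start at positions 98, 122.
KpnI cuts after base 5 of each site (before the last base), so after positions 102, 126.
Combined cut positions: 7, 83, 102, 113, 126.
Linear molecule, 5 cuts → 6 fragments:
  1–7 → 7 bp
  8–83 → 76 bp
  84–102 → 19 bp
  103–113 → 11 bp
  114–126 → 13 bp
  127–191 → 65 bp
Sorted largest to smallest: 76, 65, 19, 13, 11, 7 bp.

76, 65, 19, 13, 11, 7 bp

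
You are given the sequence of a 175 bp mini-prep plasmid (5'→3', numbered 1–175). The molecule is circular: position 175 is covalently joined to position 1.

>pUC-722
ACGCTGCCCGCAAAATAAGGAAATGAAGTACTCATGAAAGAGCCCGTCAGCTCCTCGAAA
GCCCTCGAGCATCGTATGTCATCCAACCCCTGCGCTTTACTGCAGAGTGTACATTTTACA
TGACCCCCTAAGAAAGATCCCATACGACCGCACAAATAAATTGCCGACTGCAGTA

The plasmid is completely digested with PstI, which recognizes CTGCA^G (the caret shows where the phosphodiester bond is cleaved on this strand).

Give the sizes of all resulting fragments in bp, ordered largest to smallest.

107, 68 bp

PstI sites (CTGCAG) start at positions 100, 168.
PstI cuts after base 5 of each site (before the last base), so after positions 104, 172.
Circular molecule, 2 cuts → 2 fragments:
  105–172 → 68 bp
  173–175 then 1–104 → 3 + 104 = 107 bp
Sorted largest to smallest: 107, 68 bp.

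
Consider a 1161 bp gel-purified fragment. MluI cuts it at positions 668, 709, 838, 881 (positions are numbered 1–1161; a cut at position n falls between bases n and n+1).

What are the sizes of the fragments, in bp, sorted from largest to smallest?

Linear molecule, 4 cuts → 5 fragments:
  668 − 0 = 668 bp
  709 − 668 = 41 bp
  838 − 709 = 129 bp
  881 − 838 = 43 bp
  1161 − 881 = 280 bp
Sorted largest to smallest: 668, 280, 129, 43, 41 bp.

668, 280, 129, 43, 41 bp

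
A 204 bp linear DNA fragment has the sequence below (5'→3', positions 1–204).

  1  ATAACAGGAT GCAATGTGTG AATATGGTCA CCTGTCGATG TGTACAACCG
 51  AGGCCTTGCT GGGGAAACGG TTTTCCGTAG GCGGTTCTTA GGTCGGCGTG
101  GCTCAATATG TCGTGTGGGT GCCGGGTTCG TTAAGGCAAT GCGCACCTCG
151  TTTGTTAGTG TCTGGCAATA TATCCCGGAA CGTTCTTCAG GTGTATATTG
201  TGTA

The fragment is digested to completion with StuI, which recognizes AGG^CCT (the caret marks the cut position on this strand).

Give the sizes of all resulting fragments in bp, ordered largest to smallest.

The StuI site (AGGCCT) starts at position 51.
StuI cuts after base 3 of each site, so after position 53.
Linear molecule, 1 cut → 2 fragments:
  1–53 → 53 bp
  54–204 → 151 bp
Sorted largest to smallest: 151, 53 bp.

151, 53 bp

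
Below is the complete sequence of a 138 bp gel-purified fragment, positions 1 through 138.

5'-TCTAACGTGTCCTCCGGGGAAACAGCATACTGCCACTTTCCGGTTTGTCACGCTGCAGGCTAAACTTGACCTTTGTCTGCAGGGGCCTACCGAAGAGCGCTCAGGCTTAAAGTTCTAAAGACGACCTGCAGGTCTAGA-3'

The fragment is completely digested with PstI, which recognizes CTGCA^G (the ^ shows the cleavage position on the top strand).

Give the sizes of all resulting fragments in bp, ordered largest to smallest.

57, 49, 24, 8 bp

PstI sites (CTGCAG) start at positions 53, 77, 126.
PstI cuts after base 5 of each site (before the last base), so after positions 57, 81, 130.
Linear molecule, 3 cuts → 4 fragments:
  1–57 → 57 bp
  58–81 → 24 bp
  82–130 → 49 bp
  131–138 → 8 bp
Sorted largest to smallest: 57, 49, 24, 8 bp.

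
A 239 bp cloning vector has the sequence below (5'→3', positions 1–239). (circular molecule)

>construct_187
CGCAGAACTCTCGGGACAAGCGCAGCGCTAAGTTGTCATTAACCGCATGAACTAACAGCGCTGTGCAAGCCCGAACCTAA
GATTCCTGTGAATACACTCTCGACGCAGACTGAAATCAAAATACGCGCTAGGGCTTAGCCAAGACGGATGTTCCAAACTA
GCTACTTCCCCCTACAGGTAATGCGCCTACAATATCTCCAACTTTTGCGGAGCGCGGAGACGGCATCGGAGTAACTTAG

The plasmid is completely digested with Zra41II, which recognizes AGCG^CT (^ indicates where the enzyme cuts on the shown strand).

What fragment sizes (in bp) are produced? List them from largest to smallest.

Zra41II sites (AGCGCT) start at positions 24, 57.
Zra41II cuts after base 4 of each site, so after positions 27, 60.
Circular molecule, 2 cuts → 2 fragments:
  28–60 → 33 bp
  61–239 then 1–27 → 179 + 27 = 206 bp
Sorted largest to smallest: 206, 33 bp.

206, 33 bp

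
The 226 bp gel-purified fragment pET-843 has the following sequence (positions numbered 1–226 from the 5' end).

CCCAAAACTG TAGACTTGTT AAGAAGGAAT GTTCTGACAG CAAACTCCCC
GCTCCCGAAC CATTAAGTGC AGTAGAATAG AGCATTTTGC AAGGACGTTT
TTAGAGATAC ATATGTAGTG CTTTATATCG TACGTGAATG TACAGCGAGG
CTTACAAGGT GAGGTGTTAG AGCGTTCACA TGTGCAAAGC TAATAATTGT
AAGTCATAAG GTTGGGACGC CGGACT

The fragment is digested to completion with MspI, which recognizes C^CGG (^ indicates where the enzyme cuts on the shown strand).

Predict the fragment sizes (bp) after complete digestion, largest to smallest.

220, 6 bp

The MspI site (CCGG) starts at position 220.
MspI cuts after the first base of each site, so after position 220.
Linear molecule, 1 cut → 2 fragments:
  1–220 → 220 bp
  221–226 → 6 bp
Sorted largest to smallest: 220, 6 bp.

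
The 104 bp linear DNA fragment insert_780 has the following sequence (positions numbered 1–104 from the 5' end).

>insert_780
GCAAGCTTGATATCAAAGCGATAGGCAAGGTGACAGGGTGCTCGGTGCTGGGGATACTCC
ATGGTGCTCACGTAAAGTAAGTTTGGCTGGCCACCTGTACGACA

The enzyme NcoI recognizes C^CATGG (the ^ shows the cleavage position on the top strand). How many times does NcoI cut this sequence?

1

CCATGG occurs starting at position 59.
NcoI cuts at 1 site.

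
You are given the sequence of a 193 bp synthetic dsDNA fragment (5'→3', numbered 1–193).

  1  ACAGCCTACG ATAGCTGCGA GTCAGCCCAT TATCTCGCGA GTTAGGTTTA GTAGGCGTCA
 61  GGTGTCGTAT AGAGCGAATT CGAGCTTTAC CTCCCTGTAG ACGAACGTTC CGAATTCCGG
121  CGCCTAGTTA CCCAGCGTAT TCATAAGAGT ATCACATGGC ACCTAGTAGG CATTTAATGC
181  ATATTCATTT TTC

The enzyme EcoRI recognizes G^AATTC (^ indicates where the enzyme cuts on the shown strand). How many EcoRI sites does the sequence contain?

2

GAATTC occurs starting at positions 76, 112.
EcoRI cuts at 2 sites.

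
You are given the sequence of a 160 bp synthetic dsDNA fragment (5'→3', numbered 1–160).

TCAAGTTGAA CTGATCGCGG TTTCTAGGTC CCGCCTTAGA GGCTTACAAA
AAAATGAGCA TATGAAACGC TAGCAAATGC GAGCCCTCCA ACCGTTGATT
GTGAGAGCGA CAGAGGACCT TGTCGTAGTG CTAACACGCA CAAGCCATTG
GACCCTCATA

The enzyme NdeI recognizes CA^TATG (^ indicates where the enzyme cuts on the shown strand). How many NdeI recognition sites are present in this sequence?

CATATG occurs starting at position 59.
NdeI cuts at 1 site.

1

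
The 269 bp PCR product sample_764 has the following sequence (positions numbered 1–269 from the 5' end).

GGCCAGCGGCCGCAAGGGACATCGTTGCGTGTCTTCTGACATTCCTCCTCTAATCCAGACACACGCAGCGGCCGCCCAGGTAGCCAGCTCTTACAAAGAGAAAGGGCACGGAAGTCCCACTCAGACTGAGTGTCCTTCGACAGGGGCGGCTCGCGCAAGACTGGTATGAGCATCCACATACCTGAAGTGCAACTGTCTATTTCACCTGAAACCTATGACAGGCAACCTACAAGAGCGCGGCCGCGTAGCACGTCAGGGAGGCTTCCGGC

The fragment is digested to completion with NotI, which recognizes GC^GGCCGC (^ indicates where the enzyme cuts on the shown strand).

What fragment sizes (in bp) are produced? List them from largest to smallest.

169, 62, 31, 7 bp

NotI sites (GCGGCCGC) start at positions 6, 68, 237.
NotI cuts after base 2 of each site, so after positions 7, 69, 238.
Linear molecule, 3 cuts → 4 fragments:
  1–7 → 7 bp
  8–69 → 62 bp
  70–238 → 169 bp
  239–269 → 31 bp
Sorted largest to smallest: 169, 62, 31, 7 bp.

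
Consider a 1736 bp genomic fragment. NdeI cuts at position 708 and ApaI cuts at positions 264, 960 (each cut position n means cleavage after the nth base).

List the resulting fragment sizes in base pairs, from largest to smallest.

Combined cut positions (sorted): 264, 708, 960.
Linear molecule, 3 cuts → 4 fragments:
  264 − 0 = 264 bp
  708 − 264 = 444 bp
  960 − 708 = 252 bp
  1736 − 960 = 776 bp
Sorted largest to smallest: 776, 444, 264, 252 bp.

776, 444, 264, 252 bp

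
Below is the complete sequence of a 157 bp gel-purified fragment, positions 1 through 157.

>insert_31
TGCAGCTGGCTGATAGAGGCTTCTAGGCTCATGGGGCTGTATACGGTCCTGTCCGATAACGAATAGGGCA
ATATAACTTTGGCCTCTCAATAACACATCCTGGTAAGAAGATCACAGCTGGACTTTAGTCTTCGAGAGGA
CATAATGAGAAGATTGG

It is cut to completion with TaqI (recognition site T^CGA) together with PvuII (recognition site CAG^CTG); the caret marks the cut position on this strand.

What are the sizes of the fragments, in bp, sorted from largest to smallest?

112, 25, 15, 5 bp

The TaqI site (TCGA) starts at position 132.
TaqI cuts after the first base of each site, so after position 132.
PvuII sites (CAGCTG) start at positions 3, 115.
PvuII cuts after base 3 of each site, so after positions 5, 117.
Combined cut positions: 5, 117, 132.
Linear molecule, 3 cuts → 4 fragments:
  1–5 → 5 bp
  6–117 → 112 bp
  118–132 → 15 bp
  133–157 → 25 bp
Sorted largest to smallest: 112, 25, 15, 5 bp.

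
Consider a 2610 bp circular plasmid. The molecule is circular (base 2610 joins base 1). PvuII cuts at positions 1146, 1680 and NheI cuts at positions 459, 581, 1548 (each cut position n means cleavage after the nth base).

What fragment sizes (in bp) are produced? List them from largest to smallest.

1389, 565, 402, 132, 122 bp

Combined cut positions (sorted): 459, 581, 1146, 1548, 1680.
Circular molecule, 5 cuts → 5 fragments:
  581 − 459 = 122 bp
  1146 − 581 = 565 bp
  1548 − 1146 = 402 bp
  1680 − 1548 = 132 bp
  wrap: 2610 − 1680 + 459 = 1389 bp
Sorted largest to smallest: 1389, 565, 402, 132, 122 bp.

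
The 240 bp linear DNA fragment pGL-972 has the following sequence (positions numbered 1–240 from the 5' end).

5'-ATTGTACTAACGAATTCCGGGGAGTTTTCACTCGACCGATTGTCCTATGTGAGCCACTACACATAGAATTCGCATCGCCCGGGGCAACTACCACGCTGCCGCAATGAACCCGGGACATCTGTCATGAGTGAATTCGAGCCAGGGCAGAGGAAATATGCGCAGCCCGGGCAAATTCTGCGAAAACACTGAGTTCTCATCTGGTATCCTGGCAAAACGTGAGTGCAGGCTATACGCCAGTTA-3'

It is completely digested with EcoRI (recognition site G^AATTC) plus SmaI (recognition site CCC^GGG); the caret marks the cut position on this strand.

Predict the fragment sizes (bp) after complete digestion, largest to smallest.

75, 54, 35, 31, 19, 14, 12 bp

EcoRI sites (GAATTC) start at positions 12, 66, 130.
EcoRI cuts after the first base of each site, so after positions 12, 66, 130.
SmaI sites (CCCGGG) start at positions 78, 109, 163.
SmaI cuts after base 3 of each site, so after positions 80, 111, 165.
Combined cut positions: 12, 66, 80, 111, 130, 165.
Linear molecule, 6 cuts → 7 fragments:
  1–12 → 12 bp
  13–66 → 54 bp
  67–80 → 14 bp
  81–111 → 31 bp
  112–130 → 19 bp
  131–165 → 35 bp
  166–240 → 75 bp
Sorted largest to smallest: 75, 54, 35, 31, 19, 14, 12 bp.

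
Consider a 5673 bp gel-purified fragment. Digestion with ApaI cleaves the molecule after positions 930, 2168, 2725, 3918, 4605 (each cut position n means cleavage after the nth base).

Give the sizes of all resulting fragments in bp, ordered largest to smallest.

1238, 1193, 1068, 930, 687, 557 bp

Linear molecule, 5 cuts → 6 fragments:
  930 − 0 = 930 bp
  2168 − 930 = 1238 bp
  2725 − 2168 = 557 bp
  3918 − 2725 = 1193 bp
  4605 − 3918 = 687 bp
  5673 − 4605 = 1068 bp
Sorted largest to smallest: 1238, 1193, 1068, 930, 687, 557 bp.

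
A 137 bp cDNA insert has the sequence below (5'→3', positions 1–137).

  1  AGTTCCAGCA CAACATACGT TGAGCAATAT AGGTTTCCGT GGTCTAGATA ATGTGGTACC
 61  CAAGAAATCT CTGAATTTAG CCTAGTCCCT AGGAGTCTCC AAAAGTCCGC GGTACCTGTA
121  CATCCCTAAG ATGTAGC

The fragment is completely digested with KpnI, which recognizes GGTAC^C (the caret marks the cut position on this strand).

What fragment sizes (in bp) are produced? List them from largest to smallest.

59, 56, 22 bp

KpnI sites (GGTACC) start at positions 55, 111.
KpnI cuts after base 5 of each site (before the last base), so after positions 59, 115.
Linear molecule, 2 cuts → 3 fragments:
  1–59 → 59 bp
  60–115 → 56 bp
  116–137 → 22 bp
Sorted largest to smallest: 59, 56, 22 bp.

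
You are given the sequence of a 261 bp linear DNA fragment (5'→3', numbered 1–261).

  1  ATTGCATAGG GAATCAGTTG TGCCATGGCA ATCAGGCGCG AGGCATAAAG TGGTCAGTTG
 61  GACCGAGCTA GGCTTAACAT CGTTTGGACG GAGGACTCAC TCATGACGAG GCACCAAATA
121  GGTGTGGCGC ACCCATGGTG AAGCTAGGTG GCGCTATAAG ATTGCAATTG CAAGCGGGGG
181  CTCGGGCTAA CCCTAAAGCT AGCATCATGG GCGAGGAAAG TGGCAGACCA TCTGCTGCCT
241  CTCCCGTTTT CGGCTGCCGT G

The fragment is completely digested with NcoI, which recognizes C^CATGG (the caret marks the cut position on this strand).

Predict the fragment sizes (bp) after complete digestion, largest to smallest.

128, 110, 23 bp

NcoI sites (CCATGG) start at positions 23, 133.
NcoI cuts after the first base of each site, so after positions 23, 133.
Linear molecule, 2 cuts → 3 fragments:
  1–23 → 23 bp
  24–133 → 110 bp
  134–261 → 128 bp
Sorted largest to smallest: 128, 110, 23 bp.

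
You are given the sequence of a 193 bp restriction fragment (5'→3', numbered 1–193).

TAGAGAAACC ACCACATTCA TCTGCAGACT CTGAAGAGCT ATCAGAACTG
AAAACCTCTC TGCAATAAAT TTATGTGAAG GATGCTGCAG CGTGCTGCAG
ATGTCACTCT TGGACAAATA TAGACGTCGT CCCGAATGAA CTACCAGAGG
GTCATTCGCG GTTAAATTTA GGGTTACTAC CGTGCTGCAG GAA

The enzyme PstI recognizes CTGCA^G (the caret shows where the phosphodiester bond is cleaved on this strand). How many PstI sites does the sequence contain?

4

CTGCAG occurs starting at positions 22, 85, 95, 185.
PstI cuts at 4 sites.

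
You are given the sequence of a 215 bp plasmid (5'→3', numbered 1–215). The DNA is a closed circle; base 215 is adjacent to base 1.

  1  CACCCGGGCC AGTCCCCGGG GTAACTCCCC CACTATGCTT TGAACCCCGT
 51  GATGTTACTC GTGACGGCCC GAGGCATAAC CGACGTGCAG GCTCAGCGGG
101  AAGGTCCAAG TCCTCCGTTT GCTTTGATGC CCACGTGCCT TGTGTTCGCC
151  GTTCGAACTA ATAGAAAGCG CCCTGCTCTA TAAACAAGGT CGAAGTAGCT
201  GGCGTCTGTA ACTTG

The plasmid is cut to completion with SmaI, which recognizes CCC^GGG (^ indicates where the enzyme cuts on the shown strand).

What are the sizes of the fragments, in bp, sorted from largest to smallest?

203, 12 bp

SmaI sites (CCCGGG) start at positions 3, 15.
SmaI cuts after base 3 of each site, so after positions 5, 17.
Circular molecule, 2 cuts → 2 fragments:
  6–17 → 12 bp
  18–215 then 1–5 → 198 + 5 = 203 bp
Sorted largest to smallest: 203, 12 bp.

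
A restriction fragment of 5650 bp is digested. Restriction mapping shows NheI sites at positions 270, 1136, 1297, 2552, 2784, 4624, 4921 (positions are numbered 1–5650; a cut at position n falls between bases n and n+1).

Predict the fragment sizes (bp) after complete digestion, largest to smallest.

Linear molecule, 7 cuts → 8 fragments:
  270 − 0 = 270 bp
  1136 − 270 = 866 bp
  1297 − 1136 = 161 bp
  2552 − 1297 = 1255 bp
  2784 − 2552 = 232 bp
  4624 − 2784 = 1840 bp
  4921 − 4624 = 297 bp
  5650 − 4921 = 729 bp
Sorted largest to smallest: 1840, 1255, 866, 729, 297, 270, 232, 161 bp.

1840, 1255, 866, 729, 297, 270, 232, 161 bp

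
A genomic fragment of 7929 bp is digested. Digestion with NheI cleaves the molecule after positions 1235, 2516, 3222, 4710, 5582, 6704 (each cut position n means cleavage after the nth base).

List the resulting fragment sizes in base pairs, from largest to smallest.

1488, 1281, 1235, 1225, 1122, 872, 706 bp

Linear molecule, 6 cuts → 7 fragments:
  1235 − 0 = 1235 bp
  2516 − 1235 = 1281 bp
  3222 − 2516 = 706 bp
  4710 − 3222 = 1488 bp
  5582 − 4710 = 872 bp
  6704 − 5582 = 1122 bp
  7929 − 6704 = 1225 bp
Sorted largest to smallest: 1488, 1281, 1235, 1225, 1122, 872, 706 bp.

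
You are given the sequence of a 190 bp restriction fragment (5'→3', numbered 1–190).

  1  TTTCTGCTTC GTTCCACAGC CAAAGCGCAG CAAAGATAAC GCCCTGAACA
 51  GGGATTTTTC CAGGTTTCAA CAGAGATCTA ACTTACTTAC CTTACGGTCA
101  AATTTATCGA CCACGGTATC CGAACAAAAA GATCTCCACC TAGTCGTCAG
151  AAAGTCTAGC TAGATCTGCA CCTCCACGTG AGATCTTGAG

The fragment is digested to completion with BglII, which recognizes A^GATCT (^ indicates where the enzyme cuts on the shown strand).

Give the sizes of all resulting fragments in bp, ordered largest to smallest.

74, 56, 32, 19, 9 bp

BglII sites (AGATCT) start at positions 74, 130, 162, 181.
BglII cuts after the first base of each site, so after positions 74, 130, 162, 181.
Linear molecule, 4 cuts → 5 fragments:
  1–74 → 74 bp
  75–130 → 56 bp
  131–162 → 32 bp
  163–181 → 19 bp
  182–190 → 9 bp
Sorted largest to smallest: 74, 56, 32, 19, 9 bp.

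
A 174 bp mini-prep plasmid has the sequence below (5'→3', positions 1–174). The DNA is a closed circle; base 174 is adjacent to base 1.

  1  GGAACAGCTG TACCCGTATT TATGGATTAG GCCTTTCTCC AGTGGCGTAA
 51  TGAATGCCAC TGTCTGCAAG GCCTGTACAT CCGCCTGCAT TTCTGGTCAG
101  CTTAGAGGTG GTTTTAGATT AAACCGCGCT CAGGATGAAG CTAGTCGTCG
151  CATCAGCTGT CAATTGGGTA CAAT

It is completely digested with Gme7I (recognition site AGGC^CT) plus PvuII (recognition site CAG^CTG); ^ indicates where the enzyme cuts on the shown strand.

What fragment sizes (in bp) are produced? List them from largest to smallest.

84, 40, 25, 25 bp

Gme7I sites (AGGCCT) start at positions 29, 69.
Gme7I cuts after base 4 of each site, so after positions 32, 72.
PvuII sites (CAGCTG) start at positions 5, 154.
PvuII cuts after base 3 of each site, so after positions 7, 156.
Combined cut positions: 7, 32, 72, 156.
Circular molecule, 4 cuts → 4 fragments:
  8–32 → 25 bp
  33–72 → 40 bp
  73–156 → 84 bp
  157–174 then 1–7 → 18 + 7 = 25 bp
Sorted largest to smallest: 84, 40, 25, 25 bp.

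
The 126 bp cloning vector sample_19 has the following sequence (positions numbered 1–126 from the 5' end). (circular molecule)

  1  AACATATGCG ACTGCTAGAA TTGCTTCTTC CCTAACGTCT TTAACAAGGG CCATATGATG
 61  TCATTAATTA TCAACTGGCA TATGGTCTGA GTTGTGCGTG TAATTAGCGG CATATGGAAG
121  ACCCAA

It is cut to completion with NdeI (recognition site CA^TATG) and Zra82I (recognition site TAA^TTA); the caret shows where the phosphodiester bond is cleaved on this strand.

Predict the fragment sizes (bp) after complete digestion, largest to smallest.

49, 23, 18, 14, 13, 9 bp

NdeI sites (CATATG) start at positions 3, 52, 79, 111.
NdeI cuts after base 2 of each site, so after positions 4, 53, 80, 112.
Zra82I sites (TAATTA) start at positions 65, 101.
Zra82I cuts after base 3 of each site, so after positions 67, 103.
Combined cut positions: 4, 53, 67, 80, 103, 112.
Circular molecule, 6 cuts → 6 fragments:
  5–53 → 49 bp
  54–67 → 14 bp
  68–80 → 13 bp
  81–103 → 23 bp
  104–112 → 9 bp
  113–126 then 1–4 → 14 + 4 = 18 bp
Sorted largest to smallest: 49, 23, 18, 14, 13, 9 bp.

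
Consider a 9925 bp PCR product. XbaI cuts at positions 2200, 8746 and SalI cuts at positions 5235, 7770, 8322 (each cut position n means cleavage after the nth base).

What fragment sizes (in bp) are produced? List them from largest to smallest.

3035, 2535, 2200, 1179, 552, 424 bp

Combined cut positions (sorted): 2200, 5235, 7770, 8322, 8746.
Linear molecule, 5 cuts → 6 fragments:
  2200 − 0 = 2200 bp
  5235 − 2200 = 3035 bp
  7770 − 5235 = 2535 bp
  8322 − 7770 = 552 bp
  8746 − 8322 = 424 bp
  9925 − 8746 = 1179 bp
Sorted largest to smallest: 3035, 2535, 2200, 1179, 552, 424 bp.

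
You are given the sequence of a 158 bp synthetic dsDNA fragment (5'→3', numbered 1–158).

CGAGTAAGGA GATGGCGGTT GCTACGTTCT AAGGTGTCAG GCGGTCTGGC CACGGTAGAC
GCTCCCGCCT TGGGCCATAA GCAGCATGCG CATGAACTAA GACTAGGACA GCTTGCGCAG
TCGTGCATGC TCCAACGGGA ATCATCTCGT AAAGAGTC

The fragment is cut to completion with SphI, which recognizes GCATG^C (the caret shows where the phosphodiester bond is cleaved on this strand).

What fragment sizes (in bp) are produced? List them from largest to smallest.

88, 41, 29 bp

SphI sites (GCATGC) start at positions 84, 125.
SphI cuts after base 5 of each site (before the last base), so after positions 88, 129.
Linear molecule, 2 cuts → 3 fragments:
  1–88 → 88 bp
  89–129 → 41 bp
  130–158 → 29 bp
Sorted largest to smallest: 88, 41, 29 bp.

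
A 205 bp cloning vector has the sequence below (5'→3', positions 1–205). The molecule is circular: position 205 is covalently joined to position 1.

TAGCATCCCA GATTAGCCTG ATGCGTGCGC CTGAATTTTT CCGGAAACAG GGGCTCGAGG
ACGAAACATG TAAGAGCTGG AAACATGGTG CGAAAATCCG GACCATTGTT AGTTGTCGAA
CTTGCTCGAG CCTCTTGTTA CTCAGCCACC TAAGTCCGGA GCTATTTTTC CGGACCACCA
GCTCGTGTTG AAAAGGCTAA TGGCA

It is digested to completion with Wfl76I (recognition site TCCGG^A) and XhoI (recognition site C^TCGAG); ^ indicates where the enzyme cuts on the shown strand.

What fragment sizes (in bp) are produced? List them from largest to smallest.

76, 47, 34, 24, 14, 10 bp

Wfl76I sites (TCCGGA) start at positions 40, 97, 155, 169.
Wfl76I cuts after base 5 of each site (before the last base), so after positions 44, 101, 159, 173.
XhoI sites (CTCGAG) start at positions 54, 125.
XhoI cuts after the first base of each site, so after positions 54, 125.
Combined cut positions: 44, 54, 101, 125, 159, 173.
Circular molecule, 6 cuts → 6 fragments:
  45–54 → 10 bp
  55–101 → 47 bp
  102–125 → 24 bp
  126–159 → 34 bp
  160–173 → 14 bp
  174–205 then 1–44 → 32 + 44 = 76 bp
Sorted largest to smallest: 76, 47, 34, 24, 14, 10 bp.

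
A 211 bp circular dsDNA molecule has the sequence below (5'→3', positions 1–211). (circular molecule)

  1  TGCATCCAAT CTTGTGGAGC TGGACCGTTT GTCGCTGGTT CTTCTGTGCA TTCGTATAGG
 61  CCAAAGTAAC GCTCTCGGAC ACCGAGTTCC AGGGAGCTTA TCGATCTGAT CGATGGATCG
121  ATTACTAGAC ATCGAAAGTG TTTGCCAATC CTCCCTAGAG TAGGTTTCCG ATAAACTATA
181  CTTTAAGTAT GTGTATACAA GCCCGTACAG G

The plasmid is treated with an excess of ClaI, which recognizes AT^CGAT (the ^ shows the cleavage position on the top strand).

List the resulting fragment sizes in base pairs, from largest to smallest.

ClaI sites (ATCGAT) start at positions 100, 109, 117.
ClaI cuts after base 2 of each site, so after positions 101, 110, 118.
Circular molecule, 3 cuts → 3 fragments:
  102–110 → 9 bp
  111–118 → 8 bp
  119–211 then 1–101 → 93 + 101 = 194 bp
Sorted largest to smallest: 194, 9, 8 bp.

194, 9, 8 bp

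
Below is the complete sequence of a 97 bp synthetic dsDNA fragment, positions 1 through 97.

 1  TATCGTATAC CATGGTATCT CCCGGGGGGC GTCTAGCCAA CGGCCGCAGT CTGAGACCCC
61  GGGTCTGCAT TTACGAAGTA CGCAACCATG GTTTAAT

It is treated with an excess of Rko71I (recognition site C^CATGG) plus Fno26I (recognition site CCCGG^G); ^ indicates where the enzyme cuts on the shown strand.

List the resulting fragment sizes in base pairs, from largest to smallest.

37, 24, 15, 11, 10 bp

Rko71I sites (CCATGG) start at positions 10, 86.
Rko71I cuts after the first base of each site, so after positions 10, 86.
Fno26I sites (CCCGGG) start at positions 21, 58.
Fno26I cuts after base 5 of each site (before the last base), so after positions 25, 62.
Combined cut positions: 10, 25, 62, 86.
Linear molecule, 4 cuts → 5 fragments:
  1–10 → 10 bp
  11–25 → 15 bp
  26–62 → 37 bp
  63–86 → 24 bp
  87–97 → 11 bp
Sorted largest to smallest: 37, 24, 15, 11, 10 bp.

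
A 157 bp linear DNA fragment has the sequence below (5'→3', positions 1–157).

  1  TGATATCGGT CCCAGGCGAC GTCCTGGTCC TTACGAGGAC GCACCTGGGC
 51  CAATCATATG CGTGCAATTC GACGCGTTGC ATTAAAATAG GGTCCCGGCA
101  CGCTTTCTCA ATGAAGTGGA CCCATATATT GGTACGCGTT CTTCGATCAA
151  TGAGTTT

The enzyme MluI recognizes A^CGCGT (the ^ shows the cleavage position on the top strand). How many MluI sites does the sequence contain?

2

ACGCGT occurs starting at positions 72, 134.
MluI cuts at 2 sites.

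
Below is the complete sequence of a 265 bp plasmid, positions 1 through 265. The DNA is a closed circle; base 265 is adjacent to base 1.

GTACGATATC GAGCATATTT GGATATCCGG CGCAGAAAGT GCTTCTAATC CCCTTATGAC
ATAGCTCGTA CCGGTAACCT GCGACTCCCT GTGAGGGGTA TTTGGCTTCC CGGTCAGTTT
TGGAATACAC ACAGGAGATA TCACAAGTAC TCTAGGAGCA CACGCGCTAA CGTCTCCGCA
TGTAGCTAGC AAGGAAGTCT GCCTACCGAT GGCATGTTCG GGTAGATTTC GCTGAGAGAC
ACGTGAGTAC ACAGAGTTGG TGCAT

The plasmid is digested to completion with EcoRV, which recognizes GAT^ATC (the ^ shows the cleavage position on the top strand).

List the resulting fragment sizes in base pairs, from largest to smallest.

EcoRV sites (GATATC) start at positions 5, 22, 137.
EcoRV cuts after base 3 of each site, so after positions 7, 24, 139.
Circular molecule, 3 cuts → 3 fragments:
  8–24 → 17 bp
  25–139 → 115 bp
  140–265 then 1–7 → 126 + 7 = 133 bp
Sorted largest to smallest: 133, 115, 17 bp.

133, 115, 17 bp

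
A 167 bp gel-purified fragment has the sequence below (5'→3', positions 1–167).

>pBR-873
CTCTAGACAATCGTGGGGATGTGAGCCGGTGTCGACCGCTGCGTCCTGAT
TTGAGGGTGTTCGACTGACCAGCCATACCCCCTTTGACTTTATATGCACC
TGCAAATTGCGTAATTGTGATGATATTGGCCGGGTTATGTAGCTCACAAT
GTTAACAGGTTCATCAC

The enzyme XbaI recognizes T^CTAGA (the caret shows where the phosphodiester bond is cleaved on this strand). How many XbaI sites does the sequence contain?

TCTAGA occurs starting at position 2.
XbaI cuts at 1 site.

1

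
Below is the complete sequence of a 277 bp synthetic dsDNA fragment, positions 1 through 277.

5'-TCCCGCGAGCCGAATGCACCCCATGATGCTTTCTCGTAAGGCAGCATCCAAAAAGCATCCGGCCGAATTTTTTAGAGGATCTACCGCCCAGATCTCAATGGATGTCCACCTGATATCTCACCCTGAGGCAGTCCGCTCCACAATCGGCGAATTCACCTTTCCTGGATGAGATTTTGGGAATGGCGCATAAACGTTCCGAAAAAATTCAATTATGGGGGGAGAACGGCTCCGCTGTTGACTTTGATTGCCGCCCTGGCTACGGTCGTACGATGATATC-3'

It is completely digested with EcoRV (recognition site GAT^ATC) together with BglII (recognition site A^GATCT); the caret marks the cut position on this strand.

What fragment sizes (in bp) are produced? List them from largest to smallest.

EcoRV sites (GATATC) start at positions 112, 272.
EcoRV cuts after base 3 of each site, so after positions 114, 274.
The BglII site (AGATCT) starts at position 90.
BglII cuts after the first base of each site, so after position 90.
Combined cut positions: 90, 114, 274.
Linear molecule, 3 cuts → 4 fragments:
  1–90 → 90 bp
  91–114 → 24 bp
  115–274 → 160 bp
  275–277 → 3 bp
Sorted largest to smallest: 160, 90, 24, 3 bp.

160, 90, 24, 3 bp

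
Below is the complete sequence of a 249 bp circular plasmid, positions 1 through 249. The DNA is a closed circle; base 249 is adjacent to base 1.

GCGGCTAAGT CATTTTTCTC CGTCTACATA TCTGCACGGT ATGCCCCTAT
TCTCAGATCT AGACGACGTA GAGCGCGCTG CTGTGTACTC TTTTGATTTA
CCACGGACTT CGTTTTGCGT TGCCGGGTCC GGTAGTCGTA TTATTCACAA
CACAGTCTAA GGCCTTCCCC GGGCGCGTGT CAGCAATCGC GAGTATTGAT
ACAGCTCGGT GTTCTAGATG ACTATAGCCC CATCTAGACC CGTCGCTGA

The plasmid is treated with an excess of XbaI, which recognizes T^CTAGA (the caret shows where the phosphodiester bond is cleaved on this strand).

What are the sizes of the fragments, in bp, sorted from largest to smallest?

155, 74, 20 bp

XbaI sites (TCTAGA) start at positions 58, 213, 233.
XbaI cuts after the first base of each site, so after positions 58, 213, 233.
Circular molecule, 3 cuts → 3 fragments:
  59–213 → 155 bp
  214–233 → 20 bp
  234–249 then 1–58 → 16 + 58 = 74 bp
Sorted largest to smallest: 155, 74, 20 bp.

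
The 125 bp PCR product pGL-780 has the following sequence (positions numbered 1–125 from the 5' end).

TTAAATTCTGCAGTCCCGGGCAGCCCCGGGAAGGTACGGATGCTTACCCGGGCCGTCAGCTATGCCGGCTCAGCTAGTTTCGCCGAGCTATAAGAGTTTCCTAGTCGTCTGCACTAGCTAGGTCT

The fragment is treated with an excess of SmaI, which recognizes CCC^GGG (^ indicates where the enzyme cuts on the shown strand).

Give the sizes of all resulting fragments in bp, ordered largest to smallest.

76, 22, 17, 10 bp

SmaI sites (CCCGGG) start at positions 15, 25, 47.
SmaI cuts after base 3 of each site, so after positions 17, 27, 49.
Linear molecule, 3 cuts → 4 fragments:
  1–17 → 17 bp
  18–27 → 10 bp
  28–49 → 22 bp
  50–125 → 76 bp
Sorted largest to smallest: 76, 22, 17, 10 bp.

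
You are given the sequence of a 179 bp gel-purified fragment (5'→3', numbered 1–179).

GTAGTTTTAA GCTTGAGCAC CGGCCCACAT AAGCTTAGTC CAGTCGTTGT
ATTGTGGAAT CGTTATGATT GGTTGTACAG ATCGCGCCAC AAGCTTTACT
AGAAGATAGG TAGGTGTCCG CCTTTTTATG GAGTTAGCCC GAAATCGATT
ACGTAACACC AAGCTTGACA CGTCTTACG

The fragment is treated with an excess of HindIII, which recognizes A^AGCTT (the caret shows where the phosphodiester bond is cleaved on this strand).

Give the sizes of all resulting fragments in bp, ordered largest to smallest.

70, 60, 22, 18, 9 bp

HindIII sites (AAGCTT) start at positions 9, 31, 91, 161.
HindIII cuts after the first base of each site, so after positions 9, 31, 91, 161.
Linear molecule, 4 cuts → 5 fragments:
  1–9 → 9 bp
  10–31 → 22 bp
  32–91 → 60 bp
  92–161 → 70 bp
  162–179 → 18 bp
Sorted largest to smallest: 70, 60, 22, 18, 9 bp.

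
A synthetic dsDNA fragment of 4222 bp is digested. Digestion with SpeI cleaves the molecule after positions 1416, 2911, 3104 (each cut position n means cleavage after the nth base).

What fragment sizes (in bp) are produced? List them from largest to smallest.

1495, 1416, 1118, 193 bp

Linear molecule, 3 cuts → 4 fragments:
  1416 − 0 = 1416 bp
  2911 − 1416 = 1495 bp
  3104 − 2911 = 193 bp
  4222 − 3104 = 1118 bp
Sorted largest to smallest: 1495, 1416, 1118, 193 bp.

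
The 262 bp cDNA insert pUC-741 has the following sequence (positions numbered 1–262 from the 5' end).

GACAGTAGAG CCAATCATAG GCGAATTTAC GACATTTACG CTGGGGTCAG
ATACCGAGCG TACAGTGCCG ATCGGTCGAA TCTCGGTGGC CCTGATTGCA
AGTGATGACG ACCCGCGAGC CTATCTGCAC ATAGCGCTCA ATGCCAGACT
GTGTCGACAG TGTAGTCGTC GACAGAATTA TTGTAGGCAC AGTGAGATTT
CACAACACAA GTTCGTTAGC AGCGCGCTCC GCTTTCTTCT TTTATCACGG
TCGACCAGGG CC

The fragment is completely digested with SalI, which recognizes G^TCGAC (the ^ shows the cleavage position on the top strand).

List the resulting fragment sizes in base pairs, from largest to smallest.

153, 82, 15, 12 bp

SalI sites (GTCGAC) start at positions 153, 168, 250.
SalI cuts after the first base of each site, so after positions 153, 168, 250.
Linear molecule, 3 cuts → 4 fragments:
  1–153 → 153 bp
  154–168 → 15 bp
  169–250 → 82 bp
  251–262 → 12 bp
Sorted largest to smallest: 153, 82, 15, 12 bp.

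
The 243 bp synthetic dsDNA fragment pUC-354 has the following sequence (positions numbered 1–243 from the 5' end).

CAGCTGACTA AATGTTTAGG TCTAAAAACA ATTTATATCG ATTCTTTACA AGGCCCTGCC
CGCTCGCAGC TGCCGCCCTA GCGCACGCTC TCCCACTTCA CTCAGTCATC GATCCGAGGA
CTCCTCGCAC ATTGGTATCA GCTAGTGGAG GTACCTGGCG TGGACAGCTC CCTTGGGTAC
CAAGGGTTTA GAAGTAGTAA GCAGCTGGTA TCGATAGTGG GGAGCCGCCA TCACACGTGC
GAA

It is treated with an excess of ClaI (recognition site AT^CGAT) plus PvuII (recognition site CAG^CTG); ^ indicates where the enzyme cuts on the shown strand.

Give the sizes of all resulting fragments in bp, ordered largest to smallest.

95, 40, 35, 32, 31, 7, 3 bp

ClaI sites (ATCGAT) start at positions 37, 108, 210.
ClaI cuts after base 2 of each site, so after positions 38, 109, 211.
PvuII sites (CAGCTG) start at positions 1, 67, 202.
PvuII cuts after base 3 of each site, so after positions 3, 69, 204.
Combined cut positions: 3, 38, 69, 109, 204, 211.
Linear molecule, 6 cuts → 7 fragments:
  1–3 → 3 bp
  4–38 → 35 bp
  39–69 → 31 bp
  70–109 → 40 bp
  110–204 → 95 bp
  205–211 → 7 bp
  212–243 → 32 bp
Sorted largest to smallest: 95, 40, 35, 32, 31, 7, 3 bp.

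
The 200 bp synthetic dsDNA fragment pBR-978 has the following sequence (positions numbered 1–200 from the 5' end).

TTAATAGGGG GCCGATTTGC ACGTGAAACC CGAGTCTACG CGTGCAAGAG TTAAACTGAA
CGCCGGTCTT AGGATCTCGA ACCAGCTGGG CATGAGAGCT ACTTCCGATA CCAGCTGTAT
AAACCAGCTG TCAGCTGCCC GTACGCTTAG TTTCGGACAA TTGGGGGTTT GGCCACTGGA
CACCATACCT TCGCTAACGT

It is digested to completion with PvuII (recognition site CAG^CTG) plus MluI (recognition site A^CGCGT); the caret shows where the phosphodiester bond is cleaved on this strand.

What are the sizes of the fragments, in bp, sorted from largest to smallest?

PvuII sites (CAGCTG) start at positions 83, 112, 125, 132.
PvuII cuts after base 3 of each site, so after positions 85, 114, 127, 134.
The MluI site (ACGCGT) starts at position 38.
MluI cuts after the first base of each site, so after position 38.
Combined cut positions: 38, 85, 114, 127, 134.
Linear molecule, 5 cuts → 6 fragments:
  1–38 → 38 bp
  39–85 → 47 bp
  86–114 → 29 bp
  115–127 → 13 bp
  128–134 → 7 bp
  135–200 → 66 bp
Sorted largest to smallest: 66, 47, 38, 29, 13, 7 bp.

66, 47, 38, 29, 13, 7 bp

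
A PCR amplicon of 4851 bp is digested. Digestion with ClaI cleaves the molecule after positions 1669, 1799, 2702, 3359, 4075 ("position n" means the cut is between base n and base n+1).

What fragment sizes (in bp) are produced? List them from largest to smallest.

1669, 903, 776, 716, 657, 130 bp

Linear molecule, 5 cuts → 6 fragments:
  1669 − 0 = 1669 bp
  1799 − 1669 = 130 bp
  2702 − 1799 = 903 bp
  3359 − 2702 = 657 bp
  4075 − 3359 = 716 bp
  4851 − 4075 = 776 bp
Sorted largest to smallest: 1669, 903, 776, 716, 657, 130 bp.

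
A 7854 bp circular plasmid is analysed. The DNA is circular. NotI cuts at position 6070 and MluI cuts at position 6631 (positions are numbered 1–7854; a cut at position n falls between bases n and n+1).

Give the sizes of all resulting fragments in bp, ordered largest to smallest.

7293, 561 bp

Combined cut positions (sorted): 6070, 6631.
Circular molecule, 2 cuts → 2 fragments:
  6631 − 6070 = 561 bp
  wrap: 7854 − 6631 + 6070 = 7293 bp
Sorted largest to smallest: 7293, 561 bp.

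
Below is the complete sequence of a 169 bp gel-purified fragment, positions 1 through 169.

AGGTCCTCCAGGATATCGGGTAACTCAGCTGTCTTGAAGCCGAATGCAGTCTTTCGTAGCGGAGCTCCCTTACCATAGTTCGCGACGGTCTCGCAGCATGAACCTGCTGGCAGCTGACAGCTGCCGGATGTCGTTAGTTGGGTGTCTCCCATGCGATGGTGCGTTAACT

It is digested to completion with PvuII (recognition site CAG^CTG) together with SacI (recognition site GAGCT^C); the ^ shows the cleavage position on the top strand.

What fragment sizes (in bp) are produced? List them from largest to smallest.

49, 47, 38, 28, 7 bp

PvuII sites (CAGCTG) start at positions 26, 111, 118.
PvuII cuts after base 3 of each site, so after positions 28, 113, 120.
The SacI site (GAGCTC) starts at position 62.
SacI cuts after base 5 of each site (before the last base), so after position 66.
Combined cut positions: 28, 66, 113, 120.
Linear molecule, 4 cuts → 5 fragments:
  1–28 → 28 bp
  29–66 → 38 bp
  67–113 → 47 bp
  114–120 → 7 bp
  121–169 → 49 bp
Sorted largest to smallest: 49, 47, 38, 28, 7 bp.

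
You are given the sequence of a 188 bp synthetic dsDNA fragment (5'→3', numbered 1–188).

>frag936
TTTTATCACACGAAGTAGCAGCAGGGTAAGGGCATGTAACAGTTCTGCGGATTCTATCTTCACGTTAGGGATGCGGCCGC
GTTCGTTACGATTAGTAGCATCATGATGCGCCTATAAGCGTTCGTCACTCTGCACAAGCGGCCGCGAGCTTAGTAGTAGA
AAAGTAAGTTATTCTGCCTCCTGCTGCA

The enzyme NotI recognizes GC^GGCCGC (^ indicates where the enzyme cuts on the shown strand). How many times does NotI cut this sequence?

GCGGCCGC occurs starting at positions 73, 138.
NotI cuts at 2 sites.

2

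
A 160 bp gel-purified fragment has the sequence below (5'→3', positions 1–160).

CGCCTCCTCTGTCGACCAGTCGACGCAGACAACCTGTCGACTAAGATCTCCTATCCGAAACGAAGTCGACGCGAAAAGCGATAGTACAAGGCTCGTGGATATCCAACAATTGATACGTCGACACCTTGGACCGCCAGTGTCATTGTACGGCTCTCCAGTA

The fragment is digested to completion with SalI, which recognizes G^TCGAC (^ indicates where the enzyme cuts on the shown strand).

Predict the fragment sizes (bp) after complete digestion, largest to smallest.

SalI sites (GTCGAC) start at positions 11, 19, 36, 65, 117.
SalI cuts after the first base of each site, so after positions 11, 19, 36, 65, 117.
Linear molecule, 5 cuts → 6 fragments:
  1–11 → 11 bp
  12–19 → 8 bp
  20–36 → 17 bp
  37–65 → 29 bp
  66–117 → 52 bp
  118–160 → 43 bp
Sorted largest to smallest: 52, 43, 29, 17, 11, 8 bp.

52, 43, 29, 17, 11, 8 bp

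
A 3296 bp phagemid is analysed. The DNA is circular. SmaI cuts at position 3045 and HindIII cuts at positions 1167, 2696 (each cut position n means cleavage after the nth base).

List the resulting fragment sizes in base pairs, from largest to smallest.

1529, 1418, 349 bp

Combined cut positions (sorted): 1167, 2696, 3045.
Circular molecule, 3 cuts → 3 fragments:
  2696 − 1167 = 1529 bp
  3045 − 2696 = 349 bp
  wrap: 3296 − 3045 + 1167 = 1418 bp
Sorted largest to smallest: 1529, 1418, 349 bp.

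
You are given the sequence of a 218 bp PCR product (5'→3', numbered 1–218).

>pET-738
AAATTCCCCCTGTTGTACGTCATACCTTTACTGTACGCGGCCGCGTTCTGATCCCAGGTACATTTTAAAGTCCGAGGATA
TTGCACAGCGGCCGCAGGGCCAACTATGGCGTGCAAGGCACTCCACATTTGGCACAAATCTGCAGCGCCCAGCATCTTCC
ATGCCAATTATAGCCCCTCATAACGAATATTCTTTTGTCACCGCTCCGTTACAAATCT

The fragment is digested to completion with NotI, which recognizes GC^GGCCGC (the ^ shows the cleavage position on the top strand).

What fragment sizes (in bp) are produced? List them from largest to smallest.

NotI sites (GCGGCCGC) start at positions 37, 88.
NotI cuts after base 2 of each site, so after positions 38, 89.
Linear molecule, 2 cuts → 3 fragments:
  1–38 → 38 bp
  39–89 → 51 bp
  90–218 → 129 bp
Sorted largest to smallest: 129, 51, 38 bp.

129, 51, 38 bp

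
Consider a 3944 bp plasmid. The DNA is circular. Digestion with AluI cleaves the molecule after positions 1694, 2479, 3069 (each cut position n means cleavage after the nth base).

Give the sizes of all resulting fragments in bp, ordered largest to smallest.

2569, 785, 590 bp

Circular molecule, 3 cuts → 3 fragments:
  2479 − 1694 = 785 bp
  3069 − 2479 = 590 bp
  wrap: 3944 − 3069 + 1694 = 2569 bp
Sorted largest to smallest: 2569, 785, 590 bp.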